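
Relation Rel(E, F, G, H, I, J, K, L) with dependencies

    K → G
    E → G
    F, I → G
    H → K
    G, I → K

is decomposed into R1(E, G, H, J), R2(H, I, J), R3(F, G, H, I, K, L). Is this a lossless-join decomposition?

Chase test. Columns are E, F, G, H, I, J, K, L; row i has aⱼ where attribute j ∈ Ri, else bᵢⱼ.
Initial tableau (one row per fragment):
  row 1: a1 b12 a3 a4 b15 a6 b17 b18
  row 2: b21 b22 b23 a4 a5 a6 b27 b28
  row 3: b31 a2 a3 a4 a5 b36 a7 a8
Rows 1 and 2 agree on H; apply H→K and equate their K entries.
Rows 1 and 3 agree on H; apply H→K and equate their K entries.
Rows 1 and 2 agree on K; apply K→G and equate their G entries.
No row becomes fully distinguished — the join is lossy.

No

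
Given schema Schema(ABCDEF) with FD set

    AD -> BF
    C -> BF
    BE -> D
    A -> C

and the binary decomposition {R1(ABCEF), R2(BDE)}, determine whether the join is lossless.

Common attributes: R1 ∩ R2 = {BE}.
Closure of {BE}: BE → D applies, adding D. So (BE)⁺ = {BDE}.
This closure contains every attribute of R2, so R1 ∩ R2 → R2. The join is lossless.

Yes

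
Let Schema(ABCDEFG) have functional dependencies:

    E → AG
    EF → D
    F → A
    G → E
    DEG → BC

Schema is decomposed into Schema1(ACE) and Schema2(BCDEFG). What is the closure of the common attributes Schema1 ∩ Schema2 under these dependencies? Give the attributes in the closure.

Schema1 ∩ Schema2 = {CE}.
E → AG applies, adding AG
Closure: {ACEG}.

ACEG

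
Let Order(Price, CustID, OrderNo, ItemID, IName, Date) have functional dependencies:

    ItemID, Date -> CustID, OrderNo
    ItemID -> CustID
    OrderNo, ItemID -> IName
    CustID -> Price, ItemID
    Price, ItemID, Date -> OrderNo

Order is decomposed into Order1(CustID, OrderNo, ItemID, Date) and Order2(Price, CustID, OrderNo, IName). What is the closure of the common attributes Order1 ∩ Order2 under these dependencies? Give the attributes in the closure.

Order1 ∩ Order2 = {CustID, OrderNo}.
CustID → Price, ItemID applies, adding Price, ItemID
OrderNo, ItemID → IName applies, adding IName
Closure: {Price, CustID, OrderNo, ItemID, IName}.

Price, CustID, OrderNo, ItemID, IName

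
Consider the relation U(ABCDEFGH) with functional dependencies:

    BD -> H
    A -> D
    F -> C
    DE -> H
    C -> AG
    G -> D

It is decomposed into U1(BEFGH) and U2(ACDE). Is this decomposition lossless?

No

Common attributes: U1 ∩ U2 = {E}.
No dependency enlarges {E}, so (E)⁺ = {E}.
The closure contains neither all of U1 = {BEFGH} nor all of U2 = {ACDE}, so the common attributes are not a superkey of either fragment. The join is lossy.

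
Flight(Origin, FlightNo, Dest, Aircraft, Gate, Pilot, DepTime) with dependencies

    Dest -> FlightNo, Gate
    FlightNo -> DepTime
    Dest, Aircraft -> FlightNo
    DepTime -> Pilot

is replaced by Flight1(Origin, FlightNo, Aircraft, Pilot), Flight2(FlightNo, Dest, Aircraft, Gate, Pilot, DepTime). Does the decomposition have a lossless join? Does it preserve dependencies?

lossy but dependency-preserving

Lossless test: (FlightNo, Aircraft, Pilot)⁺ = {FlightNo, Aircraft, Pilot, DepTime}, which is a superkey of neither fragment — lossy.
Dependency preservation: every FD's attributes lie within a single fragment, so each can be enforced locally — preserved.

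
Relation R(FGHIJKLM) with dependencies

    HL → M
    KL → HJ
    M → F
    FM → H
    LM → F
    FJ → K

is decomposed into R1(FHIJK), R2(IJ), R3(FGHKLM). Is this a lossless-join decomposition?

Chase test. Columns are FGHIJKLM; row i has aⱼ where attribute j ∈ Ri, else bᵢⱼ.
Initial tableau (one row per fragment):
  row 1: a1 b12 a3 a4 a5 a6 b17 b18
  row 2: b21 b22 b23 a4 a5 b26 b27 b28
  row 3: a1 a2 a3 b34 b35 a6 a7 a8
No row becomes fully distinguished — the join is lossy.

No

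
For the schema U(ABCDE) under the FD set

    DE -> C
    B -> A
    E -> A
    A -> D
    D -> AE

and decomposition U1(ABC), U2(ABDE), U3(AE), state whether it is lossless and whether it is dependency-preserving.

Lossless test (chase): Rows 1 and 2 agree on A; apply A→D and equate their D entries. Rows 1 and 3 agree on A; apply A→D and equate their D entries. Rows 1 and 2 agree on D; apply D→AE and equate their AE entries. Rows 1 and 2 agree on DE; apply DE→C and equate their C entries. Rows 1 and 3 agree on DE; apply DE→C and equate their C entries. Row 1 is now all distinguished symbols — the join is lossless.
Dependency preservation: DE → C is not contained in any single fragment, but the restricted closure of its left-hand side across the fragments still reaches the right-hand side; the remaining FDs each lie inside some fragment. All dependencies are preserved.

lossless and dependency-preserving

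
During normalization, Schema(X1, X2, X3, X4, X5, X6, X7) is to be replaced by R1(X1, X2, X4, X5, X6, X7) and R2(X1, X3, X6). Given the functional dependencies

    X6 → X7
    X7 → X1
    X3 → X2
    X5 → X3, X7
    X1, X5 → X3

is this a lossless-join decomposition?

No

Common attributes: R1 ∩ R2 = {X1, X6}.
Closure of {X1, X6}: X6 → X7 applies, adding X7. So (X1, X6)⁺ = {X1, X6, X7}.
The closure contains neither all of R1 = {X1, X2, X4, X5, X6, X7} nor all of R2 = {X1, X3, X6}, so the common attributes are not a superkey of either fragment. The join is lossy.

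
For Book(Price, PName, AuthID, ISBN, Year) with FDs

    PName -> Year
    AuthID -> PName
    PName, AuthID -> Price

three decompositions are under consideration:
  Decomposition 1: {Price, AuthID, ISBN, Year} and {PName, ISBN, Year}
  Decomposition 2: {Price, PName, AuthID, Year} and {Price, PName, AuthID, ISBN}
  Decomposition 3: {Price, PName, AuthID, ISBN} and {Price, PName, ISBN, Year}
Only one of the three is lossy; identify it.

Decomposition 1: common = {ISBN, Year}, closure = {ISBN, Year} → lossy.
Decomposition 2: common = {Price, PName, AuthID}, closure = {Price, PName, AuthID, Year} → lossless.
Decomposition 3: common = {Price, PName, ISBN}, closure = {Price, PName, ISBN, Year} → lossless.

Decomposition 1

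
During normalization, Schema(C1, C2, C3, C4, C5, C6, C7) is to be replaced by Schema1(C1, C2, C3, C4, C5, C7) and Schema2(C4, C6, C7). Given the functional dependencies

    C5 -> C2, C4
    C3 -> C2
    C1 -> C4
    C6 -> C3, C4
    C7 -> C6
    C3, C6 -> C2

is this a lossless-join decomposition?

Yes

Common attributes: Schema1 ∩ Schema2 = {C4, C7}.
Closure of {C4, C7}: C7 → C6 applies, adding C6; C6 → C3, C4 applies, adding C3; C3, C6 → C2 applies, adding C2. So (C4, C7)⁺ = {C2, C3, C4, C6, C7}.
This closure contains every attribute of Schema2, so Schema1 ∩ Schema2 → Schema2. The join is lossless.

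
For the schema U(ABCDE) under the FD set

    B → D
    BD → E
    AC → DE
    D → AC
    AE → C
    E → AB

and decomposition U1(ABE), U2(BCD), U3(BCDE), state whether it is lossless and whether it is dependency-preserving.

lossless but not dependency-preserving

Lossless test (chase): Rows 1 and 2 agree on B; apply B→D and equate their D entries. Rows 1 and 2 agree on BD; apply BD→E and equate their E entries. Rows 1 and 2 agree on D; apply D→AC and equate their AC entries. Rows 1 and 3 agree on D; apply D→AC and equate their AC entries. Row 1 is now all distinguished symbols — the join is lossless.
Dependency preservation: the restricted closure of {AC} across the fragments never reaches {DE}, so AC → DE cannot be enforced without a join — not preserved.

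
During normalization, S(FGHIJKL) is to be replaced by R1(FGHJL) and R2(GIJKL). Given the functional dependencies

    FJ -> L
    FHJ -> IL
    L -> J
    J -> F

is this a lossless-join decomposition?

No

Common attributes: R1 ∩ R2 = {GJL}.
Closure of {GJL}: J → F applies, adding F. So (GJL)⁺ = {FGJL}.
The closure contains neither all of R1 = {FGHJL} nor all of R2 = {GIJKL}, so the common attributes are not a superkey of either fragment. The join is lossy.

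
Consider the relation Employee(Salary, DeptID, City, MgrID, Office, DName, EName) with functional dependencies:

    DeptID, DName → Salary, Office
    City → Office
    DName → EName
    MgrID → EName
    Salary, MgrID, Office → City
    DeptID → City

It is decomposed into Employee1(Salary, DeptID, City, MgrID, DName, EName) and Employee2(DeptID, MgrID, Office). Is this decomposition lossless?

Yes

Common attributes: Employee1 ∩ Employee2 = {DeptID, MgrID}.
Closure of {DeptID, MgrID}: MgrID → EName applies, adding EName; DeptID → City applies, adding City; City → Office applies, adding Office. So (DeptID, MgrID)⁺ = {DeptID, City, MgrID, Office, EName}.
This closure contains every attribute of Employee2, so Employee1 ∩ Employee2 → Employee2. The join is lossless.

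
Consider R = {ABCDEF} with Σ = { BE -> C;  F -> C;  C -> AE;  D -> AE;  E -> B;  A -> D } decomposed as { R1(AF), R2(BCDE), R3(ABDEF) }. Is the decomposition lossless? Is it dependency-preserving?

lossless and dependency-preserving

Lossless test (chase): Rows 2 and 3 agree on BE; apply BE→C and equate their C entries. Rows 1 and 3 agree on F; apply F→C and equate their C entries. Rows 1 and 2 agree on C; apply C→AE and equate their AE entries. Rows 1 and 2 agree on E; apply E→B and equate their B entries. Rows 1 and 2 agree on A; apply A→D and equate their D entries. Row 1 is now all distinguished symbols — the join is lossless.
Dependency preservation: F → C; C → AE are not contained in any single fragment, but the restricted closure of each left-hand side across the fragments still reaches the right-hand side; the remaining FDs each lie inside some fragment. All dependencies are preserved.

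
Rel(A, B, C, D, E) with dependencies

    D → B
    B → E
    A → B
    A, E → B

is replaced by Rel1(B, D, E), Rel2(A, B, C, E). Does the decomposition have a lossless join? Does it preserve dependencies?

Lossless test: (B, E)⁺ = {B, E}, which is a superkey of neither fragment — lossy.
Dependency preservation: every FD's attributes lie within a single fragment, so each can be enforced locally — preserved.

lossy but dependency-preserving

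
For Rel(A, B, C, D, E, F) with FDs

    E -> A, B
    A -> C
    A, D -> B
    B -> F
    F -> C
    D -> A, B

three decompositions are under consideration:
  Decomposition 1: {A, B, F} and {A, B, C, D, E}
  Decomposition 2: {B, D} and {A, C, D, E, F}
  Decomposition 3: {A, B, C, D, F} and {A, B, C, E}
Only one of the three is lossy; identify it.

Decomposition 3

Decomposition 1: common = {A, B}, closure = {A, B, C, F} → lossless.
Decomposition 2: common = {D}, closure = {A, B, C, D, F} → lossless.
Decomposition 3: common = {A, B, C}, closure = {A, B, C, F} → lossy.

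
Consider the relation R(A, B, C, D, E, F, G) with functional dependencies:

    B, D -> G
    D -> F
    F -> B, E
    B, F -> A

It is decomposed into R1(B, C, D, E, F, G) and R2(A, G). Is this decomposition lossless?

Common attributes: R1 ∩ R2 = {G}.
No dependency enlarges {G}, so (G)⁺ = {G}.
The closure contains neither all of R1 = {B, C, D, E, F, G} nor all of R2 = {A, G}, so the common attributes are not a superkey of either fragment. The join is lossy.

No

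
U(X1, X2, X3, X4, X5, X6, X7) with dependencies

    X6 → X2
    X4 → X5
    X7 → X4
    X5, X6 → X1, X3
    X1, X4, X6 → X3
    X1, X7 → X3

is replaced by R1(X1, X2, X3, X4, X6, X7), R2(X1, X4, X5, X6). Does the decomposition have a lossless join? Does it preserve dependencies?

lossless but not dependency-preserving

Lossless test: (X1, X4, X6)⁺ = {X1, X2, X3, X4, X5, X6}, which contains all of one fragment — lossless.
Dependency preservation: the restricted closure of {X5, X6} across the fragments never reaches {X1, X3}, so X5, X6 → X1, X3 cannot be enforced without a join — not preserved.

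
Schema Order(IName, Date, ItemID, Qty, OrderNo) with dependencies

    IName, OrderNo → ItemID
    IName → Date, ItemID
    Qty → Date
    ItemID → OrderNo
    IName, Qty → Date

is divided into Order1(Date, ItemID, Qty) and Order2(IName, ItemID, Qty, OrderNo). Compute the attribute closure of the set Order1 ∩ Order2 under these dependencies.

Order1 ∩ Order2 = {ItemID, Qty}.
Qty → Date applies, adding Date
ItemID → OrderNo applies, adding OrderNo
Closure: {Date, ItemID, Qty, OrderNo}.

Date, ItemID, Qty, OrderNo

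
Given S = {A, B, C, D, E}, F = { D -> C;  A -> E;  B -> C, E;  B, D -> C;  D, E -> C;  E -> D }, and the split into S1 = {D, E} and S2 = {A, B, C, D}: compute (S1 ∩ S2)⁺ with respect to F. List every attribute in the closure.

S1 ∩ S2 = {D}.
D → C applies, adding C
Closure: {C, D}.

C, D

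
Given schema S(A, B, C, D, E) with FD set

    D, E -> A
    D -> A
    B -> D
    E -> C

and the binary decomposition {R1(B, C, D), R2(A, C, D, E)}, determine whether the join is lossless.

No

Common attributes: R1 ∩ R2 = {C, D}.
Closure of {C, D}: D → A applies, adding A. So (C, D)⁺ = {A, C, D}.
The closure contains neither all of R1 = {B, C, D} nor all of R2 = {A, C, D, E}, so the common attributes are not a superkey of either fragment. The join is lossy.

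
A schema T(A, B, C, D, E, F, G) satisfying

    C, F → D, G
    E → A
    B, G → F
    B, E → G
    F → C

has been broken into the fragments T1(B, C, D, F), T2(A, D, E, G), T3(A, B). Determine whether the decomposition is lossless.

No

Chase test. Columns are A, B, C, D, E, F, G; row i has aⱼ where attribute j ∈ Ti, else bᵢⱼ.
Initial tableau (one row per fragment):
  row 1: b11 a2 a3 a4 b15 a6 b17
  row 2: a1 b22 b23 a4 a5 b26 a7
  row 3: a1 a2 b33 b34 b35 b36 b37
No row becomes fully distinguished — the join is lossy.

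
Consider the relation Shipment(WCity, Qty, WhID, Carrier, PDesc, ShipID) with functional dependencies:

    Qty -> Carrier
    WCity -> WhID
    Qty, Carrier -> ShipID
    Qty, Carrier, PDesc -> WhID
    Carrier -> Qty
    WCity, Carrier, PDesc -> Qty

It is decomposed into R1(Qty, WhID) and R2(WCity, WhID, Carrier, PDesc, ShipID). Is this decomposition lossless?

No

Common attributes: R1 ∩ R2 = {WhID}.
No dependency enlarges {WhID}, so (WhID)⁺ = {WhID}.
The closure contains neither all of R1 = {Qty, WhID} nor all of R2 = {WCity, WhID, Carrier, PDesc, ShipID}, so the common attributes are not a superkey of either fragment. The join is lossy.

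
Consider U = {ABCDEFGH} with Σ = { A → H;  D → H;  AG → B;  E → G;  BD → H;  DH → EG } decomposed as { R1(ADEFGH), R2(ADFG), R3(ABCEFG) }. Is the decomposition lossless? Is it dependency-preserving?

Lossless test (chase): Rows 1 and 2 agree on A; apply A→H and equate their H entries. Rows 1 and 3 agree on A; apply A→H and equate their H entries. Rows 1 and 2 agree on AG; apply AG→B and equate their B entries. Rows 1 and 3 agree on AG; apply AG→B and equate their B entries. Rows 1 and 2 agree on DH; apply DH→EG and equate their EG entries. No row becomes fully distinguished — the join is lossy.
Dependency preservation: BD → H is not contained in any single fragment, but the restricted closure of its left-hand side across the fragments still reaches the right-hand side; the remaining FDs each lie inside some fragment. All dependencies are preserved.

lossy but dependency-preserving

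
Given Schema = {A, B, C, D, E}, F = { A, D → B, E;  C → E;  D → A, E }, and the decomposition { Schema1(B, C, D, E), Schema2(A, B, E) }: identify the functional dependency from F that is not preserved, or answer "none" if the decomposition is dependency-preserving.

D → A, E

Check D → A, E: no single fragment contains all of {A, D, E}, and the restricted closure of {D} across the fragments never reaches {A, E}.
A, D → B, E is preserved.
C → E is preserved.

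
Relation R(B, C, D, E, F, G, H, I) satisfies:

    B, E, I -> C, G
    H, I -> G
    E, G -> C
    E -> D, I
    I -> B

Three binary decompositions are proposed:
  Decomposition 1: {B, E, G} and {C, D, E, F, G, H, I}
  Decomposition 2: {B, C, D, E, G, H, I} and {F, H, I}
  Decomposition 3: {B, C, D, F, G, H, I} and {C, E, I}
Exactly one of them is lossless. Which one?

Decomposition 1: common = {E, G}, closure = {B, C, D, E, G, I} → lossless.
Decomposition 2: common = {H, I}, closure = {B, G, H, I} → lossy.
Decomposition 3: common = {C, I}, closure = {B, C, I} → lossy.

Decomposition 1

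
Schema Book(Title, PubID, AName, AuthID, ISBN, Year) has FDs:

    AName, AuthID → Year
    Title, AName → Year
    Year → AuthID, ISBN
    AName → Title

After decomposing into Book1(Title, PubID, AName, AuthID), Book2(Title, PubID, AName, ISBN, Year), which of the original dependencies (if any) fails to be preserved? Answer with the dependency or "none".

Year → AuthID, ISBN

Check Year → AuthID, ISBN: no single fragment contains all of {AuthID, ISBN, Year}, and the restricted closure of {Year} across the fragments never reaches {AuthID, ISBN}.
AName, AuthID → Year is preserved.
Title, AName → Year is preserved.
AName → Title is preserved.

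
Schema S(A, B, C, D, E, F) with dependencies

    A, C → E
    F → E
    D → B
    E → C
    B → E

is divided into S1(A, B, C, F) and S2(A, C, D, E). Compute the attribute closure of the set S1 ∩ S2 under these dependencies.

A, C, E

S1 ∩ S2 = {A, C}.
A, C → E applies, adding E
Closure: {A, C, E}.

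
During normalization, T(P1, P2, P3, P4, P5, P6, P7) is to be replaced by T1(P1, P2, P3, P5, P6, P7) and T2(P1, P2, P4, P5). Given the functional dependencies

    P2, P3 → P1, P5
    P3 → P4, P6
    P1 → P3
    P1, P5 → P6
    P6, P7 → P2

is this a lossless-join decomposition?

Yes

Common attributes: T1 ∩ T2 = {P1, P2, P5}.
Closure of {P1, P2, P5}: P1 → P3 applies, adding P3; P1, P5 → P6 applies, adding P6; P3 → P4, P6 applies, adding P4. So (P1, P2, P5)⁺ = {P1, P2, P3, P4, P5, P6}.
This closure contains every attribute of T2, so T1 ∩ T2 → T2. The join is lossless.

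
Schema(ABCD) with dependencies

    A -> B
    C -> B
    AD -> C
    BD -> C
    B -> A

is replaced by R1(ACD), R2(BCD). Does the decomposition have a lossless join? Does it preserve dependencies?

lossless but not dependency-preserving

Lossless test: (CD)⁺ = {ABCD}, which contains all of one fragment — lossless.
Dependency preservation: the restricted closure of {A} across the fragments never reaches {B}, so A → B cannot be enforced without a join — not preserved.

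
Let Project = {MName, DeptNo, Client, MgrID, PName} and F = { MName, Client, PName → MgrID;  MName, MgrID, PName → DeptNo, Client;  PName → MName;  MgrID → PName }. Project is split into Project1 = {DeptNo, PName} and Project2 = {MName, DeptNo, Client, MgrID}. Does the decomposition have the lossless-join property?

No

Common attributes: Project1 ∩ Project2 = {DeptNo}.
No dependency enlarges {DeptNo}, so (DeptNo)⁺ = {DeptNo}.
The closure contains neither all of Project1 = {DeptNo, PName} nor all of Project2 = {MName, DeptNo, Client, MgrID}, so the common attributes are not a superkey of either fragment. The join is lossy.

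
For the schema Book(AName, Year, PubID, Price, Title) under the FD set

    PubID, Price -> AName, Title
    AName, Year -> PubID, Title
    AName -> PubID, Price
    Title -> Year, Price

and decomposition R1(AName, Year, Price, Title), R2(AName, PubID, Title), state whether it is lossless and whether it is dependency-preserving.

Lossless test: (AName, Title)⁺ = {AName, Year, PubID, Price, Title}, which contains all of one fragment — lossless.
Dependency preservation: the restricted closure of {PubID, Price} across the fragments never reaches {AName, Title}, so PubID, Price → AName, Title cannot be enforced without a join — not preserved.

lossless but not dependency-preserving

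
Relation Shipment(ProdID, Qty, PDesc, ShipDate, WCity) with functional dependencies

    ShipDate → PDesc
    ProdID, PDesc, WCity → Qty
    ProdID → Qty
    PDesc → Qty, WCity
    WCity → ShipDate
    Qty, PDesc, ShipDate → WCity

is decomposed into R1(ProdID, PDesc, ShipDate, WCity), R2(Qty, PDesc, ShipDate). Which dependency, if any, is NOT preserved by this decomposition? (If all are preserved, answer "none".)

Check ProdID → Qty: no single fragment contains all of {ProdID, Qty}, and the restricted closure of {ProdID} across the fragments never reaches {Qty}.
ShipDate → PDesc is preserved.
ProdID, PDesc, WCity → Qty is preserved.
PDesc → Qty, WCity is preserved.
WCity → ShipDate is preserved.
Qty, PDesc, ShipDate → WCity is preserved.

ProdID → Qty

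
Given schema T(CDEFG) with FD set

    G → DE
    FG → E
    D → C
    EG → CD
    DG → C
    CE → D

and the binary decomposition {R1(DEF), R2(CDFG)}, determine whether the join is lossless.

Common attributes: R1 ∩ R2 = {DF}.
Closure of {DF}: D → C applies, adding C. So (DF)⁺ = {CDF}.
The closure contains neither all of R1 = {DEF} nor all of R2 = {CDFG}, so the common attributes are not a superkey of either fragment. The join is lossy.

No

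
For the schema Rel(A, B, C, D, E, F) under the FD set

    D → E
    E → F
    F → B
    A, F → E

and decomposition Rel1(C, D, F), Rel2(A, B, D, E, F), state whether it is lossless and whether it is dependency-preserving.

lossy but dependency-preserving

Lossless test: (D, F)⁺ = {B, D, E, F}, which is a superkey of neither fragment — lossy.
Dependency preservation: every FD's attributes lie within a single fragment, so each can be enforced locally — preserved.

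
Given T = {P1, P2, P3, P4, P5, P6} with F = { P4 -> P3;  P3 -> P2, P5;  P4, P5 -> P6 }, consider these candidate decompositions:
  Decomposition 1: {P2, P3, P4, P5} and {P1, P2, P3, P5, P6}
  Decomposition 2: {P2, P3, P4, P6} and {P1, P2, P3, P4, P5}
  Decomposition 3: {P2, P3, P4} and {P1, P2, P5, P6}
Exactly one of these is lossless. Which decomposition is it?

Decomposition 1: common = {P2, P3, P5}, closure = {P2, P3, P5} → lossy.
Decomposition 2: common = {P2, P3, P4}, closure = {P2, P3, P4, P5, P6} → lossless.
Decomposition 3: common = {P2}, closure = {P2} → lossy.

Decomposition 2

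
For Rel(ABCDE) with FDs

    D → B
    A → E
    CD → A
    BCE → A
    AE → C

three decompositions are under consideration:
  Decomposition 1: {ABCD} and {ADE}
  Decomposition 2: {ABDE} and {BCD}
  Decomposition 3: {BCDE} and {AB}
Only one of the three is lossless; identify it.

Decomposition 1: common = {AD}, closure = {ABCDE} → lossless.
Decomposition 2: common = {BD}, closure = {BD} → lossy.
Decomposition 3: common = {B}, closure = {B} → lossy.

Decomposition 1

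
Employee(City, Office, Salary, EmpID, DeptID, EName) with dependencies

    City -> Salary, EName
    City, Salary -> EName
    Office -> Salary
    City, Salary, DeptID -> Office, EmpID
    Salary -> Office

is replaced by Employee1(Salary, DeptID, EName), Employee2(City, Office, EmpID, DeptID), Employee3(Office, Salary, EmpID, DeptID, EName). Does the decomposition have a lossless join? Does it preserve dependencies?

Lossless test (chase): Rows 2 and 3 agree on Office; apply Office→Salary and equate their Salary entries. Rows 1 and 2 agree on Salary; apply Salary→Office and equate their Office entries. No row becomes fully distinguished — the join is lossy.
Dependency preservation: the restricted closure of {City} across the fragments never reaches {Salary, EName}, so City → Salary, EName cannot be enforced without a join — not preserved.

lossy and not dependency-preserving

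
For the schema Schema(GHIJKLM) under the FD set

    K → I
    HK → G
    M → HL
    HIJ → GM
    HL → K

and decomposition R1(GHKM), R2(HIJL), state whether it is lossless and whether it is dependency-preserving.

lossy and not dependency-preserving

Lossless test: (H)⁺ = {H}, which is a superkey of neither fragment — lossy.
Dependency preservation: the restricted closure of {K} across the fragments never reaches {I}, so K → I cannot be enforced without a join — not preserved.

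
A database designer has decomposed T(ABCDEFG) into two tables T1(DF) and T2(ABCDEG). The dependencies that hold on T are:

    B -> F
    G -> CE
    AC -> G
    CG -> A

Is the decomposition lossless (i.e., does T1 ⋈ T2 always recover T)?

No

Common attributes: T1 ∩ T2 = {D}.
No dependency enlarges {D}, so (D)⁺ = {D}.
The closure contains neither all of T1 = {DF} nor all of T2 = {ABCDEG}, so the common attributes are not a superkey of either fragment. The join is lossy.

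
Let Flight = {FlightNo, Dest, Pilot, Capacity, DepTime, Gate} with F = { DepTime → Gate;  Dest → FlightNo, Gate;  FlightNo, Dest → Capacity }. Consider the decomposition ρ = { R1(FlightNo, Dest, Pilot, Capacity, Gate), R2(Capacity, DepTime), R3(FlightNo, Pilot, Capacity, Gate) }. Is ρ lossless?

No

Chase test. Columns are FlightNo, Dest, Pilot, Capacity, DepTime, Gate; row i has aⱼ where attribute j ∈ Ri, else bᵢⱼ.
Initial tableau (one row per fragment):
  row 1: a1 a2 a3 a4 b15 a6
  row 2: b21 b22 b23 a4 a5 b26
  row 3: a1 b32 a3 a4 b35 a6
No row becomes fully distinguished — the join is lossy.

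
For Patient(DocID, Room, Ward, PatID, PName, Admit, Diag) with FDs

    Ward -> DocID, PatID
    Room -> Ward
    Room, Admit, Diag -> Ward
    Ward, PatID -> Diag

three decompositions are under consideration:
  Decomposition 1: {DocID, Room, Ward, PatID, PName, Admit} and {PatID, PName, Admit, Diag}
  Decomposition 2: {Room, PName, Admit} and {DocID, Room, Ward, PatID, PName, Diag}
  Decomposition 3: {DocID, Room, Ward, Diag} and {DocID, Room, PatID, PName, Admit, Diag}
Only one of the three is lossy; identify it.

Decomposition 1: common = {PatID, PName, Admit}, closure = {PatID, PName, Admit} → lossy.
Decomposition 2: common = {Room, PName}, closure = {DocID, Room, Ward, PatID, PName, Diag} → lossless.
Decomposition 3: common = {DocID, Room, Diag}, closure = {DocID, Room, Ward, PatID, Diag} → lossless.

Decomposition 1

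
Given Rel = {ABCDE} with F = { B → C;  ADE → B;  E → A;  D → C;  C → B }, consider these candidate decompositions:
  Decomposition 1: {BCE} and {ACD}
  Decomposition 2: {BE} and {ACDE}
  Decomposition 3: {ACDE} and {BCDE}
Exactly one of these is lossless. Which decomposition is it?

Decomposition 3

Decomposition 1: common = {C}, closure = {BC} → lossy.
Decomposition 2: common = {E}, closure = {AE} → lossy.
Decomposition 3: common = {CDE}, closure = {ABCDE} → lossless.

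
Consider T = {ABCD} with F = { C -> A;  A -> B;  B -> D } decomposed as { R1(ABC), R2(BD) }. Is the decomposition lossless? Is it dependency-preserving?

lossless and dependency-preserving

Lossless test: (B)⁺ = {BD}, which contains all of one fragment — lossless.
Dependency preservation: every FD's attributes lie within a single fragment, so each can be enforced locally — preserved.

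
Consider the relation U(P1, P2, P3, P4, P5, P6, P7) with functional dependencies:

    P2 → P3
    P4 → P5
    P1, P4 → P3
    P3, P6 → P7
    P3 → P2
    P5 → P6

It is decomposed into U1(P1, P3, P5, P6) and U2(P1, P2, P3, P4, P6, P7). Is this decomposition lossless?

No

Common attributes: U1 ∩ U2 = {P1, P3, P6}.
Closure of {P1, P3, P6}: P3, P6 → P7 applies, adding P7; P3 → P2 applies, adding P2. So (P1, P3, P6)⁺ = {P1, P2, P3, P6, P7}.
The closure contains neither all of U1 = {P1, P3, P5, P6} nor all of U2 = {P1, P2, P3, P4, P6, P7}, so the common attributes are not a superkey of either fragment. The join is lossy.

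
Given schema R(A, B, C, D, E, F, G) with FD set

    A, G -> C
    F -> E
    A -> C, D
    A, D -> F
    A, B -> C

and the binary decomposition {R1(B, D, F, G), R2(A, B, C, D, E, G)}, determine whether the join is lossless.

No

Common attributes: R1 ∩ R2 = {B, D, G}.
No dependency enlarges {B, D, G}, so (B, D, G)⁺ = {B, D, G}.
The closure contains neither all of R1 = {B, D, F, G} nor all of R2 = {A, B, C, D, E, G}, so the common attributes are not a superkey of either fragment. The join is lossy.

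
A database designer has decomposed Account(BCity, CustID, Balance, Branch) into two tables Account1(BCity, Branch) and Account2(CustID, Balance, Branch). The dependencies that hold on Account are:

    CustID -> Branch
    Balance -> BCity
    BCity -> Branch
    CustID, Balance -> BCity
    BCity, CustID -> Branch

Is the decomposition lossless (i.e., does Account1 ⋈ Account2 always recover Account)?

Common attributes: Account1 ∩ Account2 = {Branch}.
No dependency enlarges {Branch}, so (Branch)⁺ = {Branch}.
The closure contains neither all of Account1 = {BCity, Branch} nor all of Account2 = {CustID, Balance, Branch}, so the common attributes are not a superkey of either fragment. The join is lossy.

No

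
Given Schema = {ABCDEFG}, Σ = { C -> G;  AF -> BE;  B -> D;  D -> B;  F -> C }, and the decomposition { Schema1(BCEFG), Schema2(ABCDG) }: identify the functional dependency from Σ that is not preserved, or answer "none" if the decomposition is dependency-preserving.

Check AF → BE: no single fragment contains all of {ABEF}, and the restricted closure of {AF} across the fragments never reaches {BE}.
C → G is preserved.
B → D is preserved.
D → B is preserved.
F → C is preserved.

AF -> BE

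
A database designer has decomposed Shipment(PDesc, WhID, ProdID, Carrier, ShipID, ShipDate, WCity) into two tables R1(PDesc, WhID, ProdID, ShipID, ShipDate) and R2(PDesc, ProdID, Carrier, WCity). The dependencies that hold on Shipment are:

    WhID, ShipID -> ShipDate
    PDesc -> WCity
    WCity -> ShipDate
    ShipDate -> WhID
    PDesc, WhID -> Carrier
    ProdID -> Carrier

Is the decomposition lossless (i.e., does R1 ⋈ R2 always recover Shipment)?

Yes

Common attributes: R1 ∩ R2 = {PDesc, ProdID}.
Closure of {PDesc, ProdID}: PDesc → WCity applies, adding WCity; WCity → ShipDate applies, adding ShipDate; ShipDate → WhID applies, adding WhID; PDesc, WhID → Carrier applies, adding Carrier. So (PDesc, ProdID)⁺ = {PDesc, WhID, ProdID, Carrier, ShipDate, WCity}.
This closure contains every attribute of R2, so R1 ∩ R2 → R2. The join is lossless.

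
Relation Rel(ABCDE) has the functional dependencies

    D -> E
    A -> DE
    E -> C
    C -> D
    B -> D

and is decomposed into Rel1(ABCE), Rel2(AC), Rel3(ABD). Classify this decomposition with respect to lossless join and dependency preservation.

Lossless test (chase): Rows 1 and 2 agree on A; apply A→DE and equate their DE entries. Rows 1 and 3 agree on A; apply A→DE and equate their DE entries. Rows 1 and 3 agree on E; apply E→C and equate their C entries. Row 1 is now all distinguished symbols — the join is lossless.
Dependency preservation: the restricted closure of {D} across the fragments never reaches {E}, so D → E cannot be enforced without a join — not preserved.

lossless but not dependency-preserving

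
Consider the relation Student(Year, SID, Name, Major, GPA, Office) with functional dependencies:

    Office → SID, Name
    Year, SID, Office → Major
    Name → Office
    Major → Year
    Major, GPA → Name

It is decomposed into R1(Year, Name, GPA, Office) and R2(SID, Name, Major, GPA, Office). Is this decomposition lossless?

No

Common attributes: R1 ∩ R2 = {Name, GPA, Office}.
Closure of {Name, GPA, Office}: Office → SID, Name applies, adding SID. So (Name, GPA, Office)⁺ = {SID, Name, GPA, Office}.
The closure contains neither all of R1 = {Year, Name, GPA, Office} nor all of R2 = {SID, Name, Major, GPA, Office}, so the common attributes are not a superkey of either fragment. The join is lossy.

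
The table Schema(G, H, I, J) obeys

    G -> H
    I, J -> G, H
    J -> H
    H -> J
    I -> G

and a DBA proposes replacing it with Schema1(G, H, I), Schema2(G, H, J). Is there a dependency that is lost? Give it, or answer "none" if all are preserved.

G → H lies within Schema1.
I, J → G, H: restricted closure across fragments reaches G, H.
J → H lies within Schema2.
H → J lies within Schema2.
I → G lies within Schema1.
Every dependency is enforceable on the fragments, so the decomposition is dependency-preserving.

none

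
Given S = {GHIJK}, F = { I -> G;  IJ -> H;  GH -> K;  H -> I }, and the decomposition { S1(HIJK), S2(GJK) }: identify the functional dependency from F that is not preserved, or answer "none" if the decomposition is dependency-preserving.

Check I → G: no single fragment contains all of {GI}, and the restricted closure of {I} across the fragments never reaches {G}.
IJ → H is preserved.
GH → K is preserved.
H → I is preserved.

I -> G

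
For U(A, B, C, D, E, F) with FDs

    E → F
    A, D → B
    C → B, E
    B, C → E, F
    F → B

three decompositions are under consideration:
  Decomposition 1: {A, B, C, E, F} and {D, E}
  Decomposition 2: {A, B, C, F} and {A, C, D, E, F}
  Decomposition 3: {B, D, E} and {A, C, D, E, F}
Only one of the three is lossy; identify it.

Decomposition 1

Decomposition 1: common = {E}, closure = {B, E, F} → lossy.
Decomposition 2: common = {A, C, F}, closure = {A, B, C, E, F} → lossless.
Decomposition 3: common = {D, E}, closure = {B, D, E, F} → lossless.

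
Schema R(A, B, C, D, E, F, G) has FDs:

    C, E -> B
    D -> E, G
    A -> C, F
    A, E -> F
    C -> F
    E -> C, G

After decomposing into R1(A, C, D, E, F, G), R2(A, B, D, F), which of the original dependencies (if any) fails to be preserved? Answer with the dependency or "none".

Check C, E → B: no single fragment contains all of {B, C, E}, and the restricted closure of {C, E} across the fragments never reaches {B}.
D → E, G is preserved.
A → C, F is preserved.
A, E → F is preserved.
C → F is preserved.
E → C, G is preserved.

C, E -> B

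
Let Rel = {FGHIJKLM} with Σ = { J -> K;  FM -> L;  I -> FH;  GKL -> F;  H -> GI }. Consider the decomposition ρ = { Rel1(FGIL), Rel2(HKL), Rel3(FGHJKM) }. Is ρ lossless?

No

Chase test. Columns are FGHIJKLM; row i has aⱼ where attribute j ∈ Reli, else bᵢⱼ.
Initial tableau (one row per fragment):
  row 1: a1 a2 b13 a4 b15 b16 a7 b18
  row 2: b21 b22 a3 b24 b25 a6 a7 b28
  row 3: a1 a2 a3 b34 a5 a6 b37 a8
Rows 2 and 3 agree on H; apply H→GI and equate their GI entries.
Rows 2 and 3 agree on I; apply I→FH and equate their FH entries.
No row becomes fully distinguished — the join is lossy.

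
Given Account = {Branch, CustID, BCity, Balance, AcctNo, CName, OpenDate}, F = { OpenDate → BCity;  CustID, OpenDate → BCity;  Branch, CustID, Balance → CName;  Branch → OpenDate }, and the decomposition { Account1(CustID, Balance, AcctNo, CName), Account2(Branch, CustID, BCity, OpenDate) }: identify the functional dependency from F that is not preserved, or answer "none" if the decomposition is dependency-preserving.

Check Branch, CustID, Balance → CName: no single fragment contains all of {Branch, CustID, Balance, CName}, and the restricted closure of {Branch, CustID, Balance} across the fragments never reaches {CName}.
OpenDate → BCity is preserved.
CustID, OpenDate → BCity is preserved.
Branch → OpenDate is preserved.

Branch, CustID, Balance → CName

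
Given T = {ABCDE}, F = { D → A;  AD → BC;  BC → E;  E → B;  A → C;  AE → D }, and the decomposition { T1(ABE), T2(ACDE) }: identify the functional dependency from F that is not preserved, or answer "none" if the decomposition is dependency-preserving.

Check BC → E: no single fragment contains all of {BCE}, and the restricted closure of {BC} across the fragments never reaches {E}.
D → A is preserved.
AD → BC is preserved.
E → B is preserved.
A → C is preserved.
AE → D is preserved.

BC → E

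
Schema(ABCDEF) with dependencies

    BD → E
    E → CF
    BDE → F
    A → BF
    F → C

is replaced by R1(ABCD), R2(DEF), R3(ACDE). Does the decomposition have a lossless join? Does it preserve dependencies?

lossless but not dependency-preserving

Lossless test (chase): Rows 2 and 3 agree on E; apply E→CF and equate their CF entries. Rows 1 and 3 agree on A; apply A→BF and equate their BF entries. Rows 1 and 3 agree on BD; apply BD→E and equate their E entries. Row 1 is now all distinguished symbols — the join is lossless.
Dependency preservation: the restricted closure of {BD} across the fragments never reaches {E}, so BD → E cannot be enforced without a join — not preserved.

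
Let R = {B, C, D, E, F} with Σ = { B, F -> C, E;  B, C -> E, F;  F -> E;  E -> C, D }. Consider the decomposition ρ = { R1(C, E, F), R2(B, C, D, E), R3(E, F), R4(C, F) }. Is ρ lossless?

No

Chase test. Columns are B, C, D, E, F; row i has aⱼ where attribute j ∈ Ri, else bᵢⱼ.
Initial tableau (one row per fragment):
  row 1: b11 a2 b13 a4 a5
  row 2: a1 a2 a3 a4 b25
  row 3: b31 b32 b33 a4 a5
  row 4: b41 a2 b43 b44 a5
Rows 1 and 4 agree on F; apply F→E and equate their E entries.
Rows 1 and 2 agree on E; apply E→C, D and equate their C, D entries.
Rows 1 and 3 agree on E; apply E→C, D and equate their C, D entries.
Rows 1 and 4 agree on E; apply E→C, D and equate their C, D entries.
No row becomes fully distinguished — the join is lossy.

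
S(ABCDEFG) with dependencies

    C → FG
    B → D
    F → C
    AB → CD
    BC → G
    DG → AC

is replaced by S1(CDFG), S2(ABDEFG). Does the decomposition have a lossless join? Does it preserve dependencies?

Lossless test: (DFG)⁺ = {ACDFG}, which contains all of one fragment — lossless.
Dependency preservation: AB → CD; BC → G; DG → AC are not contained in any single fragment, but the restricted closure of each left-hand side across the fragments still reaches the right-hand side; the remaining FDs each lie inside some fragment. All dependencies are preserved.

lossless and dependency-preserving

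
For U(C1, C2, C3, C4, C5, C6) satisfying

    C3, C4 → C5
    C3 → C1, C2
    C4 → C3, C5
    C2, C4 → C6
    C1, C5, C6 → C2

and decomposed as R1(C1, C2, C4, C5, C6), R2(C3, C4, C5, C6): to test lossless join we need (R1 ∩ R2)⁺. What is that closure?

C1, C2, C3, C4, C5, C6

R1 ∩ R2 = {C4, C5, C6}.
C4 → C3, C5 applies, adding C3
C3 → C1, C2 applies, adding C1, C2
Closure: {C1, C2, C3, C4, C5, C6}.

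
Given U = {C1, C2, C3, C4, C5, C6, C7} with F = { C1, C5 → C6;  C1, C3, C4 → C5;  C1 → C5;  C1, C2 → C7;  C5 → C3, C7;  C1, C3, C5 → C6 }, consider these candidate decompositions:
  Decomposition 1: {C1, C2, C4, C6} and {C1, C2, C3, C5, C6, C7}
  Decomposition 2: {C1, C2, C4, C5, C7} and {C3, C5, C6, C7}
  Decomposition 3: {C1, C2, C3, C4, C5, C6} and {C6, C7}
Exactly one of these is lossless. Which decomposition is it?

Decomposition 1

Decomposition 1: common = {C1, C2, C6}, closure = {C1, C2, C3, C5, C6, C7} → lossless.
Decomposition 2: common = {C5, C7}, closure = {C3, C5, C7} → lossy.
Decomposition 3: common = {C6}, closure = {C6} → lossy.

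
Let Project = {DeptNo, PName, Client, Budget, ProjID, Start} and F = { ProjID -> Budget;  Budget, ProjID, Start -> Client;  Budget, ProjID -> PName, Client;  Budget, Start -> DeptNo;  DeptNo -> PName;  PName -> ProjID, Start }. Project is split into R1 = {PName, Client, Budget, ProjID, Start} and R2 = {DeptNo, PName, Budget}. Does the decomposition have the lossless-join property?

Yes

Common attributes: R1 ∩ R2 = {PName, Budget}.
Closure of {PName, Budget}: PName → ProjID, Start applies, adding ProjID, Start; Budget, ProjID, Start → Client applies, adding Client; Budget, Start → DeptNo applies, adding DeptNo. So (PName, Budget)⁺ = {DeptNo, PName, Client, Budget, ProjID, Start}.
This closure contains every attribute of R1, so R1 ∩ R2 → R1. The join is lossless.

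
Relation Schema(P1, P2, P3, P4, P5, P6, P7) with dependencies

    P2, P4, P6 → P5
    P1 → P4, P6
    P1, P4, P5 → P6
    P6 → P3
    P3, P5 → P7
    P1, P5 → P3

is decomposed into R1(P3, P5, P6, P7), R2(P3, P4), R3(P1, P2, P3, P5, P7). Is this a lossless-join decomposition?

Chase test. Columns are P1, P2, P3, P4, P5, P6, P7; row i has aⱼ where attribute j ∈ Ri, else bᵢⱼ.
Initial tableau (one row per fragment):
  row 1: b11 b12 a3 b14 a5 a6 a7
  row 2: b21 b22 a3 a4 b25 b26 b27
  row 3: a1 a2 a3 b34 a5 b36 a7
No row becomes fully distinguished — the join is lossy.

No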